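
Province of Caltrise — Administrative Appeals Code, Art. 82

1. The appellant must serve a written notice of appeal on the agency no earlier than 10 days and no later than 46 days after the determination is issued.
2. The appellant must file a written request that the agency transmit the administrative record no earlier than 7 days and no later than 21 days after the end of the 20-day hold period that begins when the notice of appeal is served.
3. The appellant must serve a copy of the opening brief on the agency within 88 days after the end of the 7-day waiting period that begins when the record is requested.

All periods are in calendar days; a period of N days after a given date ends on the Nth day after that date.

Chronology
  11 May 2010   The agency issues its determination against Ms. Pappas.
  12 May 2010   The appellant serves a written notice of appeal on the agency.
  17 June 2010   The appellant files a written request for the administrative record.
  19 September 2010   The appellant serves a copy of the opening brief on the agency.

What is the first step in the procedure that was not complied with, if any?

(1) the permitted window runs from 11 May 2010 + 10 = 21 May 2010 to 11 May 2010 + 46 = 26 June 2010; done 12 May 2010 — 9 days before the window opened.

Step 1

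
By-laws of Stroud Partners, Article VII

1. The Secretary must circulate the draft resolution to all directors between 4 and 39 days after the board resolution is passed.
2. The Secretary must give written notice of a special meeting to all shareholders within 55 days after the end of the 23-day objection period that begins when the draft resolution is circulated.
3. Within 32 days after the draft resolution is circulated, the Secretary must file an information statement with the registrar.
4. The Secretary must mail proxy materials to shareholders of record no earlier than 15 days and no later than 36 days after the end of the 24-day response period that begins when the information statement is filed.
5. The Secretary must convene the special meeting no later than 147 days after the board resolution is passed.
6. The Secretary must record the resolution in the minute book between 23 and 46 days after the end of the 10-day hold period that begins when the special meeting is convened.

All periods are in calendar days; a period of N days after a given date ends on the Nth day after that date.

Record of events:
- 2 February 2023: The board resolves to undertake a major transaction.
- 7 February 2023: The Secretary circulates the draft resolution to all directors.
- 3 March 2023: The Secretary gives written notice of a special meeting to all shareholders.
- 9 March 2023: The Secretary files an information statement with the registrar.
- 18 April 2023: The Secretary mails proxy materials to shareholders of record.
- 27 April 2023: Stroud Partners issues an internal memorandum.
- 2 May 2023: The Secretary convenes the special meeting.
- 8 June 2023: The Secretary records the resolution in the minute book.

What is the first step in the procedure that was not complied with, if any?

None — every step was satisfied

Step 1 — 4 and 39 days from 2 February 2023 (when the board resolution is passed) are 6 February 2023 and 13 March 2023 respectively; 7 February 2023 falls inside that range.
Step 2 — counting 55 days from 2 March 2023 (end of the 23-day objection period, which began when the draft resolution is circulated on 7 February 2023) gives a deadline of 26 April 2023; 3 March 2023 is within that limit.
Step 3 — counting 32 days from 7 February 2023 (when the draft resolution is circulated) gives a deadline of 11 March 2023; done 9 March 2023 — timely.
Step 4 — 15 and 36 days from 2 April 2023 (end of the 24-day response period, which began when the information statement is filed on 9 March 2023) are 17 April 2023 and 8 May 2023 respectively; done 18 April 2023 — within the window.
Step 5 — counting 147 days from 2 February 2023 (when the board resolution is passed) gives a deadline of 29 June 2023; 2 May 2023 is within that limit.
Step 6 — 23 and 46 days from 12 May 2023 (end of the 10-day hold period, which began when the special meeting is convened on 2 May 2023) are 4 June 2023 and 27 June 2023 respectively; done 8 June 2023, which is between those dates.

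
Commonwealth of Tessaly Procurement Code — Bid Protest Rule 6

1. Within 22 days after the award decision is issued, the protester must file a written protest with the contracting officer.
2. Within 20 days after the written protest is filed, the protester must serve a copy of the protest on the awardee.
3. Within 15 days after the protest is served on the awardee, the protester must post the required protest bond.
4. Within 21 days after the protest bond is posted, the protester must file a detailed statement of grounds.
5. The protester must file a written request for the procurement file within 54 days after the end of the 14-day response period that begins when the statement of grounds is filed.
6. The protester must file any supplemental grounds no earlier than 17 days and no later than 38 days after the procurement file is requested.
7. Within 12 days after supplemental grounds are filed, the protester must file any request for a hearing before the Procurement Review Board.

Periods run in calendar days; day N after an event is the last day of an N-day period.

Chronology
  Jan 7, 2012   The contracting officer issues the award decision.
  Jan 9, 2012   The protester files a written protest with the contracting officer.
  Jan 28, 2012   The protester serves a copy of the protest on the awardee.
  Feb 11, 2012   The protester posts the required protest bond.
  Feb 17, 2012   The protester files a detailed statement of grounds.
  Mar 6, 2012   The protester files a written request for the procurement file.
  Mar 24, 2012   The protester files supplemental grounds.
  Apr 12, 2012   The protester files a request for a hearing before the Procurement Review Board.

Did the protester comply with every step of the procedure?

Step 1 — counting 22 days from Jan 7, 2012 (when the award decision is issued) gives a deadline of Jan 29, 2012; Jan 9, 2012 is within that limit.
Step 2 — counting 20 days from Jan 9, 2012 (when the written protest is filed) gives a deadline of Jan 29, 2012; done Jan 28, 2012 — timely.
Step 3 — counting 15 days from Jan 28, 2012 (when the protest is served on the awardee) gives a deadline of Feb 12, 2012; completed Feb 11, 2012, before the deadline.
Step 4 — counting 21 days from Feb 11, 2012 (when the protest bond is posted) gives a deadline of Mar 3, 2012; Feb 17, 2012 is within that limit.
Step 5 — counting 54 days from Mar 2, 2012 (end of the 14-day response period, which began when the statement of grounds is filed on Feb 17, 2012) gives a deadline of Apr 25, 2012; completed Mar 6, 2012, before the deadline.
Step 6 — 17 and 38 days from Mar 6, 2012 (when the procurement file is requested) are Mar 23, 2012 and Apr 13, 2012 respectively; Mar 24, 2012 falls inside that range.
Step 7 — counting 12 days from Mar 24, 2012 (when supplemental grounds are filed) gives a deadline of Apr 5, 2012; Apr 12, 2012 misses that deadline by 7 days.
No need to go further; step 7 was not satisfied.

No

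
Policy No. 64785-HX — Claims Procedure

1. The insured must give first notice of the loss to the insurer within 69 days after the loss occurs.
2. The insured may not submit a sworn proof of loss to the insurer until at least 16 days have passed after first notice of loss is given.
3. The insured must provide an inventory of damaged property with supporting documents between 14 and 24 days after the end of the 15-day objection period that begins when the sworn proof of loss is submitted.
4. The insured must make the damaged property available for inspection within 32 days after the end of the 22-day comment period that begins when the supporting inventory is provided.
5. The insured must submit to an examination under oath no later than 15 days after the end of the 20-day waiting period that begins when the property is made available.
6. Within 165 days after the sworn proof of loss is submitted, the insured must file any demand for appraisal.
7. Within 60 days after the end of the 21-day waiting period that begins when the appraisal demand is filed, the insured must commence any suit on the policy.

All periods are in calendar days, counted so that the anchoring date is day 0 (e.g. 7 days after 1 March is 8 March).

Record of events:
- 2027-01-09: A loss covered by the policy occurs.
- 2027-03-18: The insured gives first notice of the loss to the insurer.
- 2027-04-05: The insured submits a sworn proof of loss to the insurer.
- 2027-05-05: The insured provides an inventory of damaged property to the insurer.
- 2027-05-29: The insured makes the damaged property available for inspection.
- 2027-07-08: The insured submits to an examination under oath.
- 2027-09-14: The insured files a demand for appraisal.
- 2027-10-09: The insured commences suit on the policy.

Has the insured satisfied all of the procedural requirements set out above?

Step 1: 69 days after 2027-01-09 (when the loss occurs) is 2027-03-19; 2027-03-18 is within that limit.
Step 2: the earliest permitted date is 16 days after 2027-03-18 (when first notice of loss is given), i.e. 2027-04-03; done 2027-04-05, after the minimum wait.
Step 3: the window is 14–24 days after 2027-04-20 (end of the 15-day objection period, which began when the sworn proof of loss is submitted on 2027-04-05), so 2027-05-04 through 2027-05-14; done 2027-05-05 — within the window.
Step 4: 32 days after 2027-05-27 (end of the 22-day comment period, which began when the supporting inventory is provided on 2027-05-05) is 2027-06-28; completed 2027-05-29, before the deadline.
Step 5: 15 days after 2027-06-18 (end of the 20-day waiting period, which began when the property is made available on 2027-05-29) is 2027-07-03; done 2027-07-08 — 5 days late.
That is the first point of non-compliance.

No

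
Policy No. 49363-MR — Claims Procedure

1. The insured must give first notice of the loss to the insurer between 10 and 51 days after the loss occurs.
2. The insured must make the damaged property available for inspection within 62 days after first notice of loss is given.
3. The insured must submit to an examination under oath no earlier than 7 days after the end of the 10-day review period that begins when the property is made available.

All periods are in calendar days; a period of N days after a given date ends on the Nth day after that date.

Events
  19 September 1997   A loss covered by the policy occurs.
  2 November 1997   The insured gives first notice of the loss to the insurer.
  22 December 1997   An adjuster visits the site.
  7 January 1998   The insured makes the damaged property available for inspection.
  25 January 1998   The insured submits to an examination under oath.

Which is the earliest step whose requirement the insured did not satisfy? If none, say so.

Step 2

Step 1 — 10 and 51 days from 19 September 1997 (when the loss occurs) are 29 September 1997 and 9 November 1997 respectively; done 2 November 1997 — within the window.
Step 2 — counting 62 days from 2 November 1997 (when first notice of loss is given) gives a deadline of 3 January 1998; done 7 January 1998 — 4 days late.
That is the first point of non-compliance.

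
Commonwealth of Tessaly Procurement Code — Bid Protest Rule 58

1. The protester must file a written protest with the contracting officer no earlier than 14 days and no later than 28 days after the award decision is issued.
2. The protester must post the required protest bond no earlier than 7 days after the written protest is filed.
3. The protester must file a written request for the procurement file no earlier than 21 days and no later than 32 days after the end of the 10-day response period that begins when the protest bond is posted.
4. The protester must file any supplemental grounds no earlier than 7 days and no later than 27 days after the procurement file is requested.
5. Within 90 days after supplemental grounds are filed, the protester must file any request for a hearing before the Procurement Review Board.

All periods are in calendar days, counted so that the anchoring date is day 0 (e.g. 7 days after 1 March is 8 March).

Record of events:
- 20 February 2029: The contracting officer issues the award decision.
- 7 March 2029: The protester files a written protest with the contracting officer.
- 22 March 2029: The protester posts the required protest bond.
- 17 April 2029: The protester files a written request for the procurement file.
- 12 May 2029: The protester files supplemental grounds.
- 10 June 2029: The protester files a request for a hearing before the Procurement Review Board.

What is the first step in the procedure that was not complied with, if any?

Step 3

(1) the permitted window runs from 20 February 2029 + 14 = 6 March 2029 to 20 February 2029 + 28 = 20 March 2029; done 7 March 2029, which is between those dates.
(2) permitted from 7 March 2029 + 7 days = 14 March 2029 onward; done 22 March 2029 — permitted.
(3) the permitted window runs from 1 April 2029 + 21 = 22 April 2029 to 1 April 2029 + 32 = 3 May 2029; 17 April 2029 is 5 days too early.
Later steps need not be reached.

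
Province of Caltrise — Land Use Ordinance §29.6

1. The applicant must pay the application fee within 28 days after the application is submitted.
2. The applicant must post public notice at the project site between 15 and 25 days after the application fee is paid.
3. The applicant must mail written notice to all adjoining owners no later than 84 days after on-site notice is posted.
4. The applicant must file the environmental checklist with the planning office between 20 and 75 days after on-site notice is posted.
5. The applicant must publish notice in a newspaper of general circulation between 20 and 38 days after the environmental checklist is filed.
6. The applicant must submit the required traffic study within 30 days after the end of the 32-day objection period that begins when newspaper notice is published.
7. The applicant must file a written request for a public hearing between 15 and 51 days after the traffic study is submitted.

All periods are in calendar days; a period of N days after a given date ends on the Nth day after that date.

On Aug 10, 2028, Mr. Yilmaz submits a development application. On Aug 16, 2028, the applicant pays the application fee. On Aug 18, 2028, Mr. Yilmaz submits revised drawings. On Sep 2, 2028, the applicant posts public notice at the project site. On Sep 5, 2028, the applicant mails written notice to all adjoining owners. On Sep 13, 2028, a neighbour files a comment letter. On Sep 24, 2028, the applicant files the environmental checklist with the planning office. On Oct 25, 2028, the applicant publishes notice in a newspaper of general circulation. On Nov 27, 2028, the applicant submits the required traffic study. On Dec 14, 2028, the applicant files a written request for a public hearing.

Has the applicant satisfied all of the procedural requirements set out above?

Yes

(1) due by Aug 10, 2028 + 28 days = Sep 7, 2028; Aug 16, 2028 is within that limit.
(2) the permitted window runs from Aug 16, 2028 + 15 = Aug 31, 2028 to Aug 16, 2028 + 25 = Sep 10, 2028; done Sep 2, 2028 — within the window.
(3) due by Sep 2, 2028 + 84 days = Nov 25, 2028; completed Sep 5, 2028, before the deadline.
(4) the permitted window runs from Sep 2, 2028 + 20 = Sep 22, 2028 to Sep 2, 2028 + 75 = Nov 16, 2028; Sep 24, 2028 falls inside that range.
(5) the permitted window runs from Sep 24, 2028 + 20 = Oct 14, 2028 to Sep 24, 2028 + 38 = Nov 1, 2028; done Oct 25, 2028 — within the window.
(6) due by Nov 26, 2028 + 30 days = Dec 26, 2028; Nov 27, 2028 is within that limit.
(7) the permitted window runs from Nov 27, 2028 + 15 = Dec 12, 2028 to Nov 27, 2028 + 51 = Jan 17, 2029; Dec 14, 2028 falls inside that range.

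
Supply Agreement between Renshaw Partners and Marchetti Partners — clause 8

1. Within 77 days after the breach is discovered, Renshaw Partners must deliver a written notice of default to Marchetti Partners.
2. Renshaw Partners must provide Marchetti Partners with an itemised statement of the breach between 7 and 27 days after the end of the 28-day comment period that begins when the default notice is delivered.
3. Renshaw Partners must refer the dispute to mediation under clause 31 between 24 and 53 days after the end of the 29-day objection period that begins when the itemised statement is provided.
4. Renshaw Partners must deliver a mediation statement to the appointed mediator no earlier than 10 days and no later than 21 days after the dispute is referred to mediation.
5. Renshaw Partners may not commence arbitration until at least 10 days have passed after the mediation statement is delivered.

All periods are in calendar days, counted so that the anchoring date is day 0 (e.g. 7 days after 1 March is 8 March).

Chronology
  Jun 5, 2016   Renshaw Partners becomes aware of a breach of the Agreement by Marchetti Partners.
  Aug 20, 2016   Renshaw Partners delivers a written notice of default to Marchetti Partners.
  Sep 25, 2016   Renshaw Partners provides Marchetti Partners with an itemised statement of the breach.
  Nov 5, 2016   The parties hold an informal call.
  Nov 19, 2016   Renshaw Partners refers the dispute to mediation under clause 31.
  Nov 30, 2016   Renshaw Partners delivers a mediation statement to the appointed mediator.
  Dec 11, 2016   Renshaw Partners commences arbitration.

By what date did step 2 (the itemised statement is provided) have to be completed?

The default notice is delivered on Aug 20, 2016; the 28-day comment period therefore ends Sep 17, 2016, and step 2 runs from that date. The window is 7–27 days after Sep 17, 2016; it closes on Oct 14, 2016.

Oct 14, 2016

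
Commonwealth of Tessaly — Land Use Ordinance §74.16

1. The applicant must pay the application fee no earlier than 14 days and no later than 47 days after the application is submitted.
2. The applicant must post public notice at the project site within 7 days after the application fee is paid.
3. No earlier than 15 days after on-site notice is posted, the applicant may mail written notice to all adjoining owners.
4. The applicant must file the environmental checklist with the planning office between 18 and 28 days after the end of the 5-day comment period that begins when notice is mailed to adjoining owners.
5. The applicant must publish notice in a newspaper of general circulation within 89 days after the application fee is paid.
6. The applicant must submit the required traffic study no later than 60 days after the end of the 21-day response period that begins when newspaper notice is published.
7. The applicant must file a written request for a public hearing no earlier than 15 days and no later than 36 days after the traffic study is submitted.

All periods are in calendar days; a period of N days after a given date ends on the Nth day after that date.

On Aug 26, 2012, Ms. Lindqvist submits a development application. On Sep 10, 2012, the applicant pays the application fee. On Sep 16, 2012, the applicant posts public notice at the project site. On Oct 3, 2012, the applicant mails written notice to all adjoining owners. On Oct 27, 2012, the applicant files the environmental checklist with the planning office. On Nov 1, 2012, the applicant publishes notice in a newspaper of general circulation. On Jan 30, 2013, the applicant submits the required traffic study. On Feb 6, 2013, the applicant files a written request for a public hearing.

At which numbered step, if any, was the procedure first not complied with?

Step 1: the window is 14–47 days after Aug 26, 2012 (when the application is submitted), so Sep 9, 2012 through Oct 12, 2012; done Sep 10, 2012, which is between those dates.
Step 2: 7 days after Sep 10, 2012 (when the application fee is paid) is Sep 17, 2012; completed Sep 16, 2012, before the deadline.
Step 3: the earliest permitted date is 15 days after Sep 16, 2012 (when on-site notice is posted), i.e. Oct 1, 2012; done Oct 3, 2012 — permitted.
Step 4: the window is 18–28 days after Oct 8, 2012 (end of the 5-day comment period, which began when notice is mailed to adjoining owners on Oct 3, 2012), so Oct 26, 2012 through Nov 5, 2012; Oct 27, 2012 falls inside that range.
Step 5: 89 days after Sep 10, 2012 (when the application fee is paid) is Dec 8, 2012; done Nov 1, 2012 — timely.
Step 6: 60 days after Nov 22, 2012 (end of the 21-day response period, which began when newspaper notice is published on Nov 1, 2012) is Jan 21, 2013; done Jan 30, 2013 — 9 days late.

Step 6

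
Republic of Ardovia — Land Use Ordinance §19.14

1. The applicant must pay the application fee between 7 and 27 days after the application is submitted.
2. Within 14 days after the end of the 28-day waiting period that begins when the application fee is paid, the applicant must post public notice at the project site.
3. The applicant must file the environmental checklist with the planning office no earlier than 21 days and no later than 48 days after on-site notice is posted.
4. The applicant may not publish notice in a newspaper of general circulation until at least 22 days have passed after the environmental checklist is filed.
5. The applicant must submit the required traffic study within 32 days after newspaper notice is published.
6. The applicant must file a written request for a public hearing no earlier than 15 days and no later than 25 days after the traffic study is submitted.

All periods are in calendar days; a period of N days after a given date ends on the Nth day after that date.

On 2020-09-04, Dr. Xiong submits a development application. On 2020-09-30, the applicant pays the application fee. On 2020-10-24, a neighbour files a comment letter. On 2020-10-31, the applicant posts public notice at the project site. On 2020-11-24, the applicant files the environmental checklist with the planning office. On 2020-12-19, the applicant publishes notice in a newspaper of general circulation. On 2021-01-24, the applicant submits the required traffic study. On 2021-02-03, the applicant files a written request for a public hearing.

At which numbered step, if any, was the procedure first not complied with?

Step 1 — 7 and 27 days from 2020-09-04 (when the application is submitted) are 2020-09-11 and 2020-10-01 respectively; done 2020-09-30 — within the window.
Step 2 — counting 14 days from 2020-10-28 (end of the 28-day waiting period, which began when the application fee is paid on 2020-09-30) gives a deadline of 2020-11-11; completed 2020-10-31, before the deadline.
Step 3 — 21 and 48 days from 2020-10-31 (when on-site notice is posted) are 2020-11-21 and 2020-12-18 respectively; 2020-11-24 falls inside that range.
Step 4 — must wait 22 days from 2020-11-24 (when the environmental checklist is filed), so not before 2020-12-16; done 2020-12-19, after the minimum wait.
Step 5 — counting 32 days from 2020-12-19 (when newspaper notice is published) gives a deadline of 2021-01-20; not done until 2021-01-24, 4 days after the deadline.
No need to go further; step 5 was not satisfied.

Step 5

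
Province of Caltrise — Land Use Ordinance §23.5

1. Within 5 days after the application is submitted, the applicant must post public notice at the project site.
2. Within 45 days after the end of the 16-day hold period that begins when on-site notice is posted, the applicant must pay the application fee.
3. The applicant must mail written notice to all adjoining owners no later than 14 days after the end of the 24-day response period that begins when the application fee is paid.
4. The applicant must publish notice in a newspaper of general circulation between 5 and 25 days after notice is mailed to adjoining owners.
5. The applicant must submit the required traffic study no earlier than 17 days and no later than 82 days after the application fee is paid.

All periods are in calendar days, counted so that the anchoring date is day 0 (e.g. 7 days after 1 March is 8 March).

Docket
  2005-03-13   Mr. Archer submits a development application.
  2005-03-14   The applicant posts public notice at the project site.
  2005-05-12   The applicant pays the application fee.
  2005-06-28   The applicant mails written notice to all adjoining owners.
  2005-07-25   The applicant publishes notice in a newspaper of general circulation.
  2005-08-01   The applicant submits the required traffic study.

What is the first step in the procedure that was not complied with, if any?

Step 3

(1) due by 2005-03-13 + 5 days = 2005-03-18; 2005-03-14 is within that limit.
(2) due by 2005-03-30 + 45 days = 2005-05-14; 2005-05-12 is within that limit.
(3) due by 2005-06-05 + 14 days = 2005-06-19; done 2005-06-28 — 9 days late.
That is the first point of non-compliance.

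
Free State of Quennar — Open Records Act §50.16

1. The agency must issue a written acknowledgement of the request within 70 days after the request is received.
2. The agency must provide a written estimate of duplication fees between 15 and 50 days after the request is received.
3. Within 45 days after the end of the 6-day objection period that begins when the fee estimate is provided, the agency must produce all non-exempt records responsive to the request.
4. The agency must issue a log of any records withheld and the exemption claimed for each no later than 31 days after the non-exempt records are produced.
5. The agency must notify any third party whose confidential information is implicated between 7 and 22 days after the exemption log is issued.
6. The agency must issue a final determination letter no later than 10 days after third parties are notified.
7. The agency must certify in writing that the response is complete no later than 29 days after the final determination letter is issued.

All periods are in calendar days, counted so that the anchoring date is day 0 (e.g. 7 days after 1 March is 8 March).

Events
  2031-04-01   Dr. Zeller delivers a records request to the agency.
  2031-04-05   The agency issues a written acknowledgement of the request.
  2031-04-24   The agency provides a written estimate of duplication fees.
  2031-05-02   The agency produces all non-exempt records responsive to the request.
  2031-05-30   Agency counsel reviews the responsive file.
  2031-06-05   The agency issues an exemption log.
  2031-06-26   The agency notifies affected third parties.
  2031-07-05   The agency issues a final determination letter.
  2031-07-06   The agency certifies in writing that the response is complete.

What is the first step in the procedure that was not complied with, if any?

Step 1 — counting 70 days from 2031-04-01 (when the request is received) gives a deadline of 2031-06-10; done 2031-04-05 — timely.
Step 2 — 15 and 50 days from 2031-04-01 (when the request is received) are 2031-04-16 and 2031-05-21 respectively; done 2031-04-24 — within the window.
Step 3 — counting 45 days from 2031-04-30 (end of the 6-day objection period, which began when the fee estimate is provided on 2031-04-24) gives a deadline of 2031-06-14; done 2031-05-02 — timely.
Step 4 — counting 31 days from 2031-05-02 (when the non-exempt records are produced) gives a deadline of 2031-06-02; not done until 2031-06-05, 3 days after the deadline.

Step 4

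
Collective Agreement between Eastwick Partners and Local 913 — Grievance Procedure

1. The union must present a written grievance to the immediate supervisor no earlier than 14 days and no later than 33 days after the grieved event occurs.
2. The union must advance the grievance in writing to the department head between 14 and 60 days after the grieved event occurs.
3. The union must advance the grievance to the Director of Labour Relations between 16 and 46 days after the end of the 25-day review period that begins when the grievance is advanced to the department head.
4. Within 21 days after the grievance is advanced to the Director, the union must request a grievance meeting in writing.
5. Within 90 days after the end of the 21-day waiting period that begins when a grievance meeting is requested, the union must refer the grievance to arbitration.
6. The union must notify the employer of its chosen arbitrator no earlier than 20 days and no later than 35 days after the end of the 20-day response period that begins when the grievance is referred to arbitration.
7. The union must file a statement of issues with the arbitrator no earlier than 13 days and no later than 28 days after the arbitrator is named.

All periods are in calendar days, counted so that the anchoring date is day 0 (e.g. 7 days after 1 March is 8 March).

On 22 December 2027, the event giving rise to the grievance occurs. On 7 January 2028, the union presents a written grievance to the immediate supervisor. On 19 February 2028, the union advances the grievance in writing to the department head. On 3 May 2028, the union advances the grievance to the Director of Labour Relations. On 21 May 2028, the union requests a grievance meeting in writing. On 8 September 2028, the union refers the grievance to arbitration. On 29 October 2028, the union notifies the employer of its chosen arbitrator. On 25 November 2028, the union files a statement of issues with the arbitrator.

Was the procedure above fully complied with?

No

Step 1: the window is 14–33 days after 22 December 2027 (when the grieved event occurs), so 5 January 2028 through 24 January 2028; done 7 January 2028 — within the window.
Step 2: the window is 14–60 days after 22 December 2027 (when the grieved event occurs), so 5 January 2028 through 20 February 2028; done 19 February 2028 — within the window.
Step 3: the window is 16–46 days after 15 March 2028 (end of the 25-day review period, which began when the grievance is advanced to the department head on 19 February 2028), so 31 March 2028 through 30 April 2028; 3 May 2028 is 3 days past the end of the window.
No need to go further; step 3 was not satisfied.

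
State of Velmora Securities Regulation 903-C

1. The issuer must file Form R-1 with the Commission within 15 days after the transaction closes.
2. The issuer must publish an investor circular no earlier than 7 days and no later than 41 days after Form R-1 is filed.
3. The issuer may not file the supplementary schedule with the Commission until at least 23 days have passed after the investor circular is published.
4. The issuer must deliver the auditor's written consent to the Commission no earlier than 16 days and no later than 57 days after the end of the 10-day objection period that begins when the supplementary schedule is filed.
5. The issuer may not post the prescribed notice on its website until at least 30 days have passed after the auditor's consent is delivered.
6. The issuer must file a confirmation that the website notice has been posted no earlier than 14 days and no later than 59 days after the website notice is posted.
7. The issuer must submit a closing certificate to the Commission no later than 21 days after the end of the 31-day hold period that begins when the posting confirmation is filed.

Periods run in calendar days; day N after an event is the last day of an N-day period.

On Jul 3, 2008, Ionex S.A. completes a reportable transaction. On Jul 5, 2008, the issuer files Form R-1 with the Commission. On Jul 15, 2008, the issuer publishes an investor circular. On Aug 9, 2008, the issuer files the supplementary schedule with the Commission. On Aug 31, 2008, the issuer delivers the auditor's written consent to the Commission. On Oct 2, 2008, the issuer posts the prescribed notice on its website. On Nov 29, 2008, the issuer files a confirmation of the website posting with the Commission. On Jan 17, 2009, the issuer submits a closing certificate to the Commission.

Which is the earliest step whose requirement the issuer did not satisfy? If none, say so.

Step 1 — counting 15 days from Jul 3, 2008 (when the transaction closes) gives a deadline of Jul 18, 2008; Jul 5, 2008 is within that limit.
Step 2 — 7 and 41 days from Jul 5, 2008 (when Form R-1 is filed) are Jul 12, 2008 and Aug 15, 2008 respectively; Jul 15, 2008 falls inside that range.
Step 3 — must wait 23 days from Jul 15, 2008 (when the investor circular is published), so not before Aug 7, 2008; done Aug 9, 2008 — permitted.
Step 4 — 16 and 57 days from Aug 19, 2008 (end of the 10-day objection period, which began when the supplementary schedule is filed on Aug 9, 2008) are Sep 4, 2008 and Oct 15, 2008 respectively; Aug 31, 2008 is 4 days too early.
That is the first point of non-compliance.

Step 4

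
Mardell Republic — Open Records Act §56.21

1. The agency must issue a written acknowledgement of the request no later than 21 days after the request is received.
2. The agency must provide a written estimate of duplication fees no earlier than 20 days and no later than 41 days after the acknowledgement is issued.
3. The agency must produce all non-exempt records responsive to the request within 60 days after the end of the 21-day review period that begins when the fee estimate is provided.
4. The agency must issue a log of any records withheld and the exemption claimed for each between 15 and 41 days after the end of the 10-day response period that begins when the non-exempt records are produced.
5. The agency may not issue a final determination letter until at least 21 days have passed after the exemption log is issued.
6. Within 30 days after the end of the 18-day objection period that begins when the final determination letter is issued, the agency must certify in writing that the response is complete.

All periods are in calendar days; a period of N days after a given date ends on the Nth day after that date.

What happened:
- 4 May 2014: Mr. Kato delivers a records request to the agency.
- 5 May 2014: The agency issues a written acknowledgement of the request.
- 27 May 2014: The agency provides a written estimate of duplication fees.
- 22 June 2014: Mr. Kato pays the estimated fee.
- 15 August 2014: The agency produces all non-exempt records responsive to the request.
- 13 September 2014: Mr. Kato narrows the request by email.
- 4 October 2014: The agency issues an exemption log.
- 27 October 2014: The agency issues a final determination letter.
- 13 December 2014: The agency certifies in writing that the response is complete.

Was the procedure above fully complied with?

Step 1 — counting 21 days from 4 May 2014 (when the request is received) gives a deadline of 25 May 2014; completed 5 May 2014, before the deadline.
Step 2 — 20 and 41 days from 5 May 2014 (when the acknowledgement is issued) are 25 May 2014 and 15 June 2014 respectively; 27 May 2014 falls inside that range.
Step 3 — counting 60 days from 17 June 2014 (end of the 21-day review period, which began when the fee estimate is provided on 27 May 2014) gives a deadline of 16 August 2014; 15 August 2014 is within that limit.
Step 4 — 15 and 41 days from 25 August 2014 (end of the 10-day response period, which began when the non-exempt records are produced on 15 August 2014) are 9 September 2014 and 5 October 2014 respectively; 4 October 2014 falls inside that range.
Step 5 — must wait 21 days from 4 October 2014 (when the exemption log is issued), so not before 25 October 2014; done 27 October 2014 — permitted.
Step 6 — counting 30 days from 14 November 2014 (end of the 18-day objection period, which began when the final determination letter is issued on 27 October 2014) gives a deadline of 14 December 2014; 13 December 2014 is within that limit.

Yes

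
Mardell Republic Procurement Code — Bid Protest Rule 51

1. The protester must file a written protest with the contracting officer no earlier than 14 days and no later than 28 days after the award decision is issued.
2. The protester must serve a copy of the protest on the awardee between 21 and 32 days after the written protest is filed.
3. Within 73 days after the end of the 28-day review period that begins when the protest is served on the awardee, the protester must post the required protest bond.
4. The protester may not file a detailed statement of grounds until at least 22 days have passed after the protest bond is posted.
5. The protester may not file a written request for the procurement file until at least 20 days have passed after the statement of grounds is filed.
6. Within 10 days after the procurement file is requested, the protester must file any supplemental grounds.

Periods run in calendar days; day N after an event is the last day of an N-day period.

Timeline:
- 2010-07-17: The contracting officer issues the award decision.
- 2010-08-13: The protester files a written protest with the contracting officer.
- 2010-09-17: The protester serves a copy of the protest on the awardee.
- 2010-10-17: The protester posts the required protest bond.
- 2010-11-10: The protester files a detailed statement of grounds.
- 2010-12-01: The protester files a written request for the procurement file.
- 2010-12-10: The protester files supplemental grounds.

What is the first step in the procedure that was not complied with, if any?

(1) the permitted window runs from 2010-07-17 + 14 = 2010-07-31 to 2010-07-17 + 28 = 2010-08-14; done 2010-08-13, which is between those dates.
(2) the permitted window runs from 2010-08-13 + 21 = 2010-09-03 to 2010-08-13 + 32 = 2010-09-14; done 2010-09-17 — 3 days after the window closed.
That is the first point of non-compliance.

Step 2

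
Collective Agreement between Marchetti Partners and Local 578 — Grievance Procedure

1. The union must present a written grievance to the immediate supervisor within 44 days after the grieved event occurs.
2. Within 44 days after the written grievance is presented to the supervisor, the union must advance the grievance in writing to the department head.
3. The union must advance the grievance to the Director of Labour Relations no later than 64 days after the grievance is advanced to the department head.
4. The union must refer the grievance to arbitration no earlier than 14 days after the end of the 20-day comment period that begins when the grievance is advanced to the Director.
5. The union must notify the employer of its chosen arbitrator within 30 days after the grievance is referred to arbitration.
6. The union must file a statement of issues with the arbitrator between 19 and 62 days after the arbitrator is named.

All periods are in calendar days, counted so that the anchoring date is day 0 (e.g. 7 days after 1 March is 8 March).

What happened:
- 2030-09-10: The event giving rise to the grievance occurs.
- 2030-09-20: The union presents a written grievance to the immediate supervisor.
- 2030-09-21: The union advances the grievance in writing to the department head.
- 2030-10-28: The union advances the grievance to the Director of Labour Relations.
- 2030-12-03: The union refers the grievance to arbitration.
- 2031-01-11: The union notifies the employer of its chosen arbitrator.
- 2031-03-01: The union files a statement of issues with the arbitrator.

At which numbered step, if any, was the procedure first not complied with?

Step 5

(1) due by 2030-09-10 + 44 days = 2030-10-24; 2030-09-20 is within that limit.
(2) due by 2030-09-20 + 44 days = 2030-11-03; 2030-09-21 is within that limit.
(3) due by 2030-09-21 + 64 days = 2030-11-24; completed 2030-10-28, before the deadline.
(4) permitted from 2030-11-17 + 14 days = 2030-12-01 onward; done 2030-12-03 — permitted.
(5) due by 2030-12-03 + 30 days = 2031-01-02; 2031-01-11 misses that deadline by 9 days.
The procedure was therefore not followed at step 5.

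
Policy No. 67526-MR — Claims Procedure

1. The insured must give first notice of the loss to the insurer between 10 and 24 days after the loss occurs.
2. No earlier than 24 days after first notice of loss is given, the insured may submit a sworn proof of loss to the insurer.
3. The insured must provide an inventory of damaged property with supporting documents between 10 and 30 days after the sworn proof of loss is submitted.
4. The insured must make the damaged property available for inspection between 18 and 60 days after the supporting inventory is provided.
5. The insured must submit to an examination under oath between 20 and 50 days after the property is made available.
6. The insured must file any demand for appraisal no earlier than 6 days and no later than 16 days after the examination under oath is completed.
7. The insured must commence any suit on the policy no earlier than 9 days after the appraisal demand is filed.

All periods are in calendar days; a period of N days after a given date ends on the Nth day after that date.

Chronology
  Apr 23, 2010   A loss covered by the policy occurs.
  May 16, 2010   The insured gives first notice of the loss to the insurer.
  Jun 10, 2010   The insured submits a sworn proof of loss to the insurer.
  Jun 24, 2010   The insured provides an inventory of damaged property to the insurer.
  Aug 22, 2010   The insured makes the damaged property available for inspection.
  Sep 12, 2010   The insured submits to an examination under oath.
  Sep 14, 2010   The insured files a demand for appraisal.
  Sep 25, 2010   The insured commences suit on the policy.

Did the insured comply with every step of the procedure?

No

(1) the permitted window runs from Apr 23, 2010 + 10 = May 3, 2010 to Apr 23, 2010 + 24 = May 17, 2010; May 16, 2010 falls inside that range.
(2) permitted from May 16, 2010 + 24 days = Jun 9, 2010 onward; done Jun 10, 2010, after the minimum wait.
(3) the permitted window runs from Jun 10, 2010 + 10 = Jun 20, 2010 to Jun 10, 2010 + 30 = Jul 10, 2010; done Jun 24, 2010, which is between those dates.
(4) the permitted window runs from Jun 24, 2010 + 18 = Jul 12, 2010 to Jun 24, 2010 + 60 = Aug 23, 2010; done Aug 22, 2010, which is between those dates.
(5) the permitted window runs from Aug 22, 2010 + 20 = Sep 11, 2010 to Aug 22, 2010 + 50 = Oct 11, 2010; Sep 12, 2010 falls inside that range.
(6) the permitted window runs from Sep 12, 2010 + 6 = Sep 18, 2010 to Sep 12, 2010 + 16 = Sep 28, 2010; Sep 14, 2010 is 4 days too early.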